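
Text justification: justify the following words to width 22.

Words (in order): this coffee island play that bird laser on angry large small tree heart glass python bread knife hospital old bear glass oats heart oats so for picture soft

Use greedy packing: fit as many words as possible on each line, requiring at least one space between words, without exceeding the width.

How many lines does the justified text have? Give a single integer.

Line 1: ['this', 'coffee', 'island'] (min_width=18, slack=4)
Line 2: ['play', 'that', 'bird', 'laser'] (min_width=20, slack=2)
Line 3: ['on', 'angry', 'large', 'small'] (min_width=20, slack=2)
Line 4: ['tree', 'heart', 'glass'] (min_width=16, slack=6)
Line 5: ['python', 'bread', 'knife'] (min_width=18, slack=4)
Line 6: ['hospital', 'old', 'bear'] (min_width=17, slack=5)
Line 7: ['glass', 'oats', 'heart', 'oats'] (min_width=21, slack=1)
Line 8: ['so', 'for', 'picture', 'soft'] (min_width=19, slack=3)
Total lines: 8

Answer: 8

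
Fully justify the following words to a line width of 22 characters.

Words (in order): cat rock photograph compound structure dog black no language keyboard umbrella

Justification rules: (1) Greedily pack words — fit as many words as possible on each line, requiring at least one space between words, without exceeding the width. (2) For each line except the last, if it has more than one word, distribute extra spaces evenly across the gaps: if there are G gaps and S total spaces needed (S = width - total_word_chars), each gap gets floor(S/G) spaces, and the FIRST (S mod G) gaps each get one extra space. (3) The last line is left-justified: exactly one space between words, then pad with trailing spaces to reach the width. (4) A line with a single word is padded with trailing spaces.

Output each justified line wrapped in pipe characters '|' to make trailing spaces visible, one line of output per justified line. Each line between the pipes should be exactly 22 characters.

Answer: |cat   rock  photograph|
|compound structure dog|
|black    no   language|
|keyboard umbrella     |

Derivation:
Line 1: ['cat', 'rock', 'photograph'] (min_width=19, slack=3)
Line 2: ['compound', 'structure', 'dog'] (min_width=22, slack=0)
Line 3: ['black', 'no', 'language'] (min_width=17, slack=5)
Line 4: ['keyboard', 'umbrella'] (min_width=17, slack=5)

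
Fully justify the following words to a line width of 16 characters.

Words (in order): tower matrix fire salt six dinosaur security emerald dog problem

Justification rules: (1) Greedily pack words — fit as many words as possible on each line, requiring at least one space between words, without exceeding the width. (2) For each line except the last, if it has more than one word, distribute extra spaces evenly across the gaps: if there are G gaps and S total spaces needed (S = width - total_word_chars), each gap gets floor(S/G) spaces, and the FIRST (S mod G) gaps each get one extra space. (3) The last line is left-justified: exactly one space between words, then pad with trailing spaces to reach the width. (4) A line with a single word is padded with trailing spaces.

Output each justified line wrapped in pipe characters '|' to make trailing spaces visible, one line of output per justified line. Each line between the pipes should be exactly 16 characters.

Line 1: ['tower', 'matrix'] (min_width=12, slack=4)
Line 2: ['fire', 'salt', 'six'] (min_width=13, slack=3)
Line 3: ['dinosaur'] (min_width=8, slack=8)
Line 4: ['security', 'emerald'] (min_width=16, slack=0)
Line 5: ['dog', 'problem'] (min_width=11, slack=5)

Answer: |tower     matrix|
|fire   salt  six|
|dinosaur        |
|security emerald|
|dog problem     |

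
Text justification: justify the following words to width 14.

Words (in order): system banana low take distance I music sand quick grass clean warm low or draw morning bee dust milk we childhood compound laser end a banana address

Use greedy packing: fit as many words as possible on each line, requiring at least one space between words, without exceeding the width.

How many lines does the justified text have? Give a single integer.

Answer: 13

Derivation:
Line 1: ['system', 'banana'] (min_width=13, slack=1)
Line 2: ['low', 'take'] (min_width=8, slack=6)
Line 3: ['distance', 'I'] (min_width=10, slack=4)
Line 4: ['music', 'sand'] (min_width=10, slack=4)
Line 5: ['quick', 'grass'] (min_width=11, slack=3)
Line 6: ['clean', 'warm', 'low'] (min_width=14, slack=0)
Line 7: ['or', 'draw'] (min_width=7, slack=7)
Line 8: ['morning', 'bee'] (min_width=11, slack=3)
Line 9: ['dust', 'milk', 'we'] (min_width=12, slack=2)
Line 10: ['childhood'] (min_width=9, slack=5)
Line 11: ['compound', 'laser'] (min_width=14, slack=0)
Line 12: ['end', 'a', 'banana'] (min_width=12, slack=2)
Line 13: ['address'] (min_width=7, slack=7)
Total lines: 13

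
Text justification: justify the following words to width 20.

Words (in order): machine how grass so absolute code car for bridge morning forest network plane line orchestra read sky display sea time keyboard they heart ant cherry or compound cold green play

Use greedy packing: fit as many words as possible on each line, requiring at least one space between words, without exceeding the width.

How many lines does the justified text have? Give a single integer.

Line 1: ['machine', 'how', 'grass', 'so'] (min_width=20, slack=0)
Line 2: ['absolute', 'code', 'car'] (min_width=17, slack=3)
Line 3: ['for', 'bridge', 'morning'] (min_width=18, slack=2)
Line 4: ['forest', 'network', 'plane'] (min_width=20, slack=0)
Line 5: ['line', 'orchestra', 'read'] (min_width=19, slack=1)
Line 6: ['sky', 'display', 'sea', 'time'] (min_width=20, slack=0)
Line 7: ['keyboard', 'they', 'heart'] (min_width=19, slack=1)
Line 8: ['ant', 'cherry', 'or'] (min_width=13, slack=7)
Line 9: ['compound', 'cold', 'green'] (min_width=19, slack=1)
Line 10: ['play'] (min_width=4, slack=16)
Total lines: 10

Answer: 10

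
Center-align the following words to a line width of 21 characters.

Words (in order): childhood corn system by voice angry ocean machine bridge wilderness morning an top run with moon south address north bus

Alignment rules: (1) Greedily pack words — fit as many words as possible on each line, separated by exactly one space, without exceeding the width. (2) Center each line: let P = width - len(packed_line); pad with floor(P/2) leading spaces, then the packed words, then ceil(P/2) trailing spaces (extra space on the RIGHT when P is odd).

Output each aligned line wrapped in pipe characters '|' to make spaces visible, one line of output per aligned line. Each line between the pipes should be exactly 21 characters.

Answer: |childhood corn system|
|by voice angry ocean |
|   machine bridge    |
|wilderness morning an|
|  top run with moon  |
| south address north |
|         bus         |

Derivation:
Line 1: ['childhood', 'corn', 'system'] (min_width=21, slack=0)
Line 2: ['by', 'voice', 'angry', 'ocean'] (min_width=20, slack=1)
Line 3: ['machine', 'bridge'] (min_width=14, slack=7)
Line 4: ['wilderness', 'morning', 'an'] (min_width=21, slack=0)
Line 5: ['top', 'run', 'with', 'moon'] (min_width=17, slack=4)
Line 6: ['south', 'address', 'north'] (min_width=19, slack=2)
Line 7: ['bus'] (min_width=3, slack=18)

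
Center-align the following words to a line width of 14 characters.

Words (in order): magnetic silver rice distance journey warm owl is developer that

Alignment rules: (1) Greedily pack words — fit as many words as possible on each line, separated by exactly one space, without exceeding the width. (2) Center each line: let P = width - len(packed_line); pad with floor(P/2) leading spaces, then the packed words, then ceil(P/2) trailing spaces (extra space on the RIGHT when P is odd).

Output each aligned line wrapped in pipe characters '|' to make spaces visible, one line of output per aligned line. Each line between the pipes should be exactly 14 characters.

Answer: |   magnetic   |
| silver rice  |
|   distance   |
| journey warm |
|    owl is    |
|developer that|

Derivation:
Line 1: ['magnetic'] (min_width=8, slack=6)
Line 2: ['silver', 'rice'] (min_width=11, slack=3)
Line 3: ['distance'] (min_width=8, slack=6)
Line 4: ['journey', 'warm'] (min_width=12, slack=2)
Line 5: ['owl', 'is'] (min_width=6, slack=8)
Line 6: ['developer', 'that'] (min_width=14, slack=0)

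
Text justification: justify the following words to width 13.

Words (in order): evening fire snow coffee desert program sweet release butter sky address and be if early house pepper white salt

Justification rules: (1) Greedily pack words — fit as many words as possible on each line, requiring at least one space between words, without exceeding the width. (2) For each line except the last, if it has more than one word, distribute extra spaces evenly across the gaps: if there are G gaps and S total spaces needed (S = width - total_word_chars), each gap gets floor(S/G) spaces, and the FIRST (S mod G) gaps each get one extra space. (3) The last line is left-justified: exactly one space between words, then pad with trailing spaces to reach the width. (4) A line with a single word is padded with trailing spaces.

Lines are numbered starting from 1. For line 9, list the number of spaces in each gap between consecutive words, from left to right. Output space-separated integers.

Line 1: ['evening', 'fire'] (min_width=12, slack=1)
Line 2: ['snow', 'coffee'] (min_width=11, slack=2)
Line 3: ['desert'] (min_width=6, slack=7)
Line 4: ['program', 'sweet'] (min_width=13, slack=0)
Line 5: ['release'] (min_width=7, slack=6)
Line 6: ['butter', 'sky'] (min_width=10, slack=3)
Line 7: ['address', 'and'] (min_width=11, slack=2)
Line 8: ['be', 'if', 'early'] (min_width=11, slack=2)
Line 9: ['house', 'pepper'] (min_width=12, slack=1)
Line 10: ['white', 'salt'] (min_width=10, slack=3)

Answer: 2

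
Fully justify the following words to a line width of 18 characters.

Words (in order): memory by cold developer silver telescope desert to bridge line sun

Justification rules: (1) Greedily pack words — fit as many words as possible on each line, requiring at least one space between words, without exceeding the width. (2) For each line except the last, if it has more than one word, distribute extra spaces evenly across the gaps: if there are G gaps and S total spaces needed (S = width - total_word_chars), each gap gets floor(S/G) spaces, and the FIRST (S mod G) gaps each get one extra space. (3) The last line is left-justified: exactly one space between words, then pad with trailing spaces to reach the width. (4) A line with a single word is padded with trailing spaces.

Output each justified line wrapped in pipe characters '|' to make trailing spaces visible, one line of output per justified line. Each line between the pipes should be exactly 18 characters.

Answer: |memory   by   cold|
|developer   silver|
|telescope   desert|
|to bridge line sun|

Derivation:
Line 1: ['memory', 'by', 'cold'] (min_width=14, slack=4)
Line 2: ['developer', 'silver'] (min_width=16, slack=2)
Line 3: ['telescope', 'desert'] (min_width=16, slack=2)
Line 4: ['to', 'bridge', 'line', 'sun'] (min_width=18, slack=0)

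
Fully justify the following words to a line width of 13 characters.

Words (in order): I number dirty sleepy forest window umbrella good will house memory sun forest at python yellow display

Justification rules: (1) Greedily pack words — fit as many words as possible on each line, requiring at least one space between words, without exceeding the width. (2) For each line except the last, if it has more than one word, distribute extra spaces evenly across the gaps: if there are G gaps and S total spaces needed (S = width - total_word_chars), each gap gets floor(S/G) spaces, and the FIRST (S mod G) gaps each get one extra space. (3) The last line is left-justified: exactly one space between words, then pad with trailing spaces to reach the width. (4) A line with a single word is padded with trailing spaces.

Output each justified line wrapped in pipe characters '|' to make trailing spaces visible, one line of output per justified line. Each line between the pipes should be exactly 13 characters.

Line 1: ['I', 'number'] (min_width=8, slack=5)
Line 2: ['dirty', 'sleepy'] (min_width=12, slack=1)
Line 3: ['forest', 'window'] (min_width=13, slack=0)
Line 4: ['umbrella', 'good'] (min_width=13, slack=0)
Line 5: ['will', 'house'] (min_width=10, slack=3)
Line 6: ['memory', 'sun'] (min_width=10, slack=3)
Line 7: ['forest', 'at'] (min_width=9, slack=4)
Line 8: ['python', 'yellow'] (min_width=13, slack=0)
Line 9: ['display'] (min_width=7, slack=6)

Answer: |I      number|
|dirty  sleepy|
|forest window|
|umbrella good|
|will    house|
|memory    sun|
|forest     at|
|python yellow|
|display      |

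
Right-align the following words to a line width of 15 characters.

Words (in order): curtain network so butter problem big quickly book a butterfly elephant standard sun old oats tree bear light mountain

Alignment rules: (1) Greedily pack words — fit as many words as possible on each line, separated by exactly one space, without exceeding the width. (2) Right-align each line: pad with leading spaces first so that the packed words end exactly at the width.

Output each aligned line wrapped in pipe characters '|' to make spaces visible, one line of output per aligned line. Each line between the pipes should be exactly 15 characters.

Line 1: ['curtain', 'network'] (min_width=15, slack=0)
Line 2: ['so', 'butter'] (min_width=9, slack=6)
Line 3: ['problem', 'big'] (min_width=11, slack=4)
Line 4: ['quickly', 'book', 'a'] (min_width=14, slack=1)
Line 5: ['butterfly'] (min_width=9, slack=6)
Line 6: ['elephant'] (min_width=8, slack=7)
Line 7: ['standard', 'sun'] (min_width=12, slack=3)
Line 8: ['old', 'oats', 'tree'] (min_width=13, slack=2)
Line 9: ['bear', 'light'] (min_width=10, slack=5)
Line 10: ['mountain'] (min_width=8, slack=7)

Answer: |curtain network|
|      so butter|
|    problem big|
| quickly book a|
|      butterfly|
|       elephant|
|   standard sun|
|  old oats tree|
|     bear light|
|       mountain|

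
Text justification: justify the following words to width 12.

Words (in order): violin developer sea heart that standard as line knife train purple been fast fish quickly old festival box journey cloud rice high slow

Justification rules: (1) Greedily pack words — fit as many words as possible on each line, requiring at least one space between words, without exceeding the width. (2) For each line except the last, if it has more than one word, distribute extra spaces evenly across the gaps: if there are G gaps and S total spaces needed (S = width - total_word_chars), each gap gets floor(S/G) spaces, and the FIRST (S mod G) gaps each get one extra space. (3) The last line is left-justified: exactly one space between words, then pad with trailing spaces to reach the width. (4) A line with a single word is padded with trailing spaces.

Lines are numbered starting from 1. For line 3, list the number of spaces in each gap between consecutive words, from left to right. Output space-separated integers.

Answer: 4

Derivation:
Line 1: ['violin'] (min_width=6, slack=6)
Line 2: ['developer'] (min_width=9, slack=3)
Line 3: ['sea', 'heart'] (min_width=9, slack=3)
Line 4: ['that'] (min_width=4, slack=8)
Line 5: ['standard', 'as'] (min_width=11, slack=1)
Line 6: ['line', 'knife'] (min_width=10, slack=2)
Line 7: ['train', 'purple'] (min_width=12, slack=0)
Line 8: ['been', 'fast'] (min_width=9, slack=3)
Line 9: ['fish', 'quickly'] (min_width=12, slack=0)
Line 10: ['old', 'festival'] (min_width=12, slack=0)
Line 11: ['box', 'journey'] (min_width=11, slack=1)
Line 12: ['cloud', 'rice'] (min_width=10, slack=2)
Line 13: ['high', 'slow'] (min_width=9, slack=3)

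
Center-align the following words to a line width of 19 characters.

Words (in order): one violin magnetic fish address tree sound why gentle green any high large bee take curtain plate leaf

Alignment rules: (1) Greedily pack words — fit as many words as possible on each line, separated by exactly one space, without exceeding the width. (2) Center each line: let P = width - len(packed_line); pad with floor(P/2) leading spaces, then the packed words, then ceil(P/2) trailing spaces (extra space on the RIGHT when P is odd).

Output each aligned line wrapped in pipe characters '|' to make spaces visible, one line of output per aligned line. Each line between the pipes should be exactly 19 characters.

Line 1: ['one', 'violin', 'magnetic'] (min_width=19, slack=0)
Line 2: ['fish', 'address', 'tree'] (min_width=17, slack=2)
Line 3: ['sound', 'why', 'gentle'] (min_width=16, slack=3)
Line 4: ['green', 'any', 'high'] (min_width=14, slack=5)
Line 5: ['large', 'bee', 'take'] (min_width=14, slack=5)
Line 6: ['curtain', 'plate', 'leaf'] (min_width=18, slack=1)

Answer: |one violin magnetic|
| fish address tree |
| sound why gentle  |
|  green any high   |
|  large bee take   |
|curtain plate leaf |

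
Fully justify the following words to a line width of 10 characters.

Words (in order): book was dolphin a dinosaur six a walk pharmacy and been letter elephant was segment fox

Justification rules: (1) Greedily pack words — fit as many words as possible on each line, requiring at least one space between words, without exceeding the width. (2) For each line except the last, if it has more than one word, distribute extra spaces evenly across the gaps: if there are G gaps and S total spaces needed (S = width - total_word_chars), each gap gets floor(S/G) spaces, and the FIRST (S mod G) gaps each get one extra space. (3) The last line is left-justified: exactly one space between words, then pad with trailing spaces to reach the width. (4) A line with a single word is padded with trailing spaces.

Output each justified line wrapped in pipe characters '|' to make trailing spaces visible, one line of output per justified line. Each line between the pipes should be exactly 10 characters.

Line 1: ['book', 'was'] (min_width=8, slack=2)
Line 2: ['dolphin', 'a'] (min_width=9, slack=1)
Line 3: ['dinosaur'] (min_width=8, slack=2)
Line 4: ['six', 'a', 'walk'] (min_width=10, slack=0)
Line 5: ['pharmacy'] (min_width=8, slack=2)
Line 6: ['and', 'been'] (min_width=8, slack=2)
Line 7: ['letter'] (min_width=6, slack=4)
Line 8: ['elephant'] (min_width=8, slack=2)
Line 9: ['was'] (min_width=3, slack=7)
Line 10: ['segment'] (min_width=7, slack=3)
Line 11: ['fox'] (min_width=3, slack=7)

Answer: |book   was|
|dolphin  a|
|dinosaur  |
|six a walk|
|pharmacy  |
|and   been|
|letter    |
|elephant  |
|was       |
|segment   |
|fox       |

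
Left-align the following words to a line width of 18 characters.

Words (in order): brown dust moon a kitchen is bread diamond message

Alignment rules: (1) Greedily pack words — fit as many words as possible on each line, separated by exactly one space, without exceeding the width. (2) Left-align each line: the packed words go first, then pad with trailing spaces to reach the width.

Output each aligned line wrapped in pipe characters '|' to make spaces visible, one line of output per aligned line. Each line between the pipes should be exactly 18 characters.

Line 1: ['brown', 'dust', 'moon', 'a'] (min_width=17, slack=1)
Line 2: ['kitchen', 'is', 'bread'] (min_width=16, slack=2)
Line 3: ['diamond', 'message'] (min_width=15, slack=3)

Answer: |brown dust moon a |
|kitchen is bread  |
|diamond message   |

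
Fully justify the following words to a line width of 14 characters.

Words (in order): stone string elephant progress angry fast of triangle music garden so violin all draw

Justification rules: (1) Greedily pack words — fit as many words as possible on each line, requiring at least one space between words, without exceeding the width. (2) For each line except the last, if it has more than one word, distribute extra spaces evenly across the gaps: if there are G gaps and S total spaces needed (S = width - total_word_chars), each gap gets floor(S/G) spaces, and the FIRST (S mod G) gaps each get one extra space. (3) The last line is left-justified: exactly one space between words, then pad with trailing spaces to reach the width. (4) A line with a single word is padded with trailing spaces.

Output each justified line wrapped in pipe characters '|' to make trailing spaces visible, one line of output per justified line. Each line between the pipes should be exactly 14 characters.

Line 1: ['stone', 'string'] (min_width=12, slack=2)
Line 2: ['elephant'] (min_width=8, slack=6)
Line 3: ['progress', 'angry'] (min_width=14, slack=0)
Line 4: ['fast', 'of'] (min_width=7, slack=7)
Line 5: ['triangle', 'music'] (min_width=14, slack=0)
Line 6: ['garden', 'so'] (min_width=9, slack=5)
Line 7: ['violin', 'all'] (min_width=10, slack=4)
Line 8: ['draw'] (min_width=4, slack=10)

Answer: |stone   string|
|elephant      |
|progress angry|
|fast        of|
|triangle music|
|garden      so|
|violin     all|
|draw          |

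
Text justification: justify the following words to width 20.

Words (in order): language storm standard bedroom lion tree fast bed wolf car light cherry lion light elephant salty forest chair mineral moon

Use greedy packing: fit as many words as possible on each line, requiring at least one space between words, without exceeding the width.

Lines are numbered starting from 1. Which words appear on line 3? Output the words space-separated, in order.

Line 1: ['language', 'storm'] (min_width=14, slack=6)
Line 2: ['standard', 'bedroom'] (min_width=16, slack=4)
Line 3: ['lion', 'tree', 'fast', 'bed'] (min_width=18, slack=2)
Line 4: ['wolf', 'car', 'light'] (min_width=14, slack=6)
Line 5: ['cherry', 'lion', 'light'] (min_width=17, slack=3)
Line 6: ['elephant', 'salty'] (min_width=14, slack=6)
Line 7: ['forest', 'chair', 'mineral'] (min_width=20, slack=0)
Line 8: ['moon'] (min_width=4, slack=16)

Answer: lion tree fast bed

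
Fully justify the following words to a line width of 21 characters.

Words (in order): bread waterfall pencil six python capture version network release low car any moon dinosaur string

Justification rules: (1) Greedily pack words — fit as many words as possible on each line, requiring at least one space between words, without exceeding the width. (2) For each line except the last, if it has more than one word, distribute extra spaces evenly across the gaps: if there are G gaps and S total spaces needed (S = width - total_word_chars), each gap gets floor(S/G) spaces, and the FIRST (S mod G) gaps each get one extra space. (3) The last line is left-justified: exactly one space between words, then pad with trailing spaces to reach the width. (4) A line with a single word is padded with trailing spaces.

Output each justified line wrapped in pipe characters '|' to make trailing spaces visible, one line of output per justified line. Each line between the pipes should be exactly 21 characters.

Line 1: ['bread', 'waterfall'] (min_width=15, slack=6)
Line 2: ['pencil', 'six', 'python'] (min_width=17, slack=4)
Line 3: ['capture', 'version'] (min_width=15, slack=6)
Line 4: ['network', 'release', 'low'] (min_width=19, slack=2)
Line 5: ['car', 'any', 'moon', 'dinosaur'] (min_width=21, slack=0)
Line 6: ['string'] (min_width=6, slack=15)

Answer: |bread       waterfall|
|pencil   six   python|
|capture       version|
|network  release  low|
|car any moon dinosaur|
|string               |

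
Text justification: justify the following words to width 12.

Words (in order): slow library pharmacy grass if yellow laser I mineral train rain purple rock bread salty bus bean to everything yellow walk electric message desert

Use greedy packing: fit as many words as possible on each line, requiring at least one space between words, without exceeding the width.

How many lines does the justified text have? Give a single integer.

Line 1: ['slow', 'library'] (min_width=12, slack=0)
Line 2: ['pharmacy'] (min_width=8, slack=4)
Line 3: ['grass', 'if'] (min_width=8, slack=4)
Line 4: ['yellow', 'laser'] (min_width=12, slack=0)
Line 5: ['I', 'mineral'] (min_width=9, slack=3)
Line 6: ['train', 'rain'] (min_width=10, slack=2)
Line 7: ['purple', 'rock'] (min_width=11, slack=1)
Line 8: ['bread', 'salty'] (min_width=11, slack=1)
Line 9: ['bus', 'bean', 'to'] (min_width=11, slack=1)
Line 10: ['everything'] (min_width=10, slack=2)
Line 11: ['yellow', 'walk'] (min_width=11, slack=1)
Line 12: ['electric'] (min_width=8, slack=4)
Line 13: ['message'] (min_width=7, slack=5)
Line 14: ['desert'] (min_width=6, slack=6)
Total lines: 14

Answer: 14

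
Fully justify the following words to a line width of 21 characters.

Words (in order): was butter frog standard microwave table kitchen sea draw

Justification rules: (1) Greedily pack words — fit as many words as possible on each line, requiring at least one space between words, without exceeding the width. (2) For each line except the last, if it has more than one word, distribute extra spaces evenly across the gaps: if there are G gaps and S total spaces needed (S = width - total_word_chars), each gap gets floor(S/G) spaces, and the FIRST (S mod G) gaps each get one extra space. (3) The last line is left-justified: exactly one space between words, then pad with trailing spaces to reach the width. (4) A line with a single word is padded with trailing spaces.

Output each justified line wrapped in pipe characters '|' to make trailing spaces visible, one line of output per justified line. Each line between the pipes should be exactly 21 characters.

Answer: |was    butter    frog|
|standard    microwave|
|table   kitchen   sea|
|draw                 |

Derivation:
Line 1: ['was', 'butter', 'frog'] (min_width=15, slack=6)
Line 2: ['standard', 'microwave'] (min_width=18, slack=3)
Line 3: ['table', 'kitchen', 'sea'] (min_width=17, slack=4)
Line 4: ['draw'] (min_width=4, slack=17)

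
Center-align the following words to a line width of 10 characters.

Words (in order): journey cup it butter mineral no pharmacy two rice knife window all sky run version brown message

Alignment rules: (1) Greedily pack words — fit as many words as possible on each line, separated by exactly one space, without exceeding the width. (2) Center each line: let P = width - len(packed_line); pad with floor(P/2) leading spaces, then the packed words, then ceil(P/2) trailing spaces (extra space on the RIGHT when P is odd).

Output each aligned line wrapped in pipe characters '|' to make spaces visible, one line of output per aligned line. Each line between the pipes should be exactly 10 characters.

Line 1: ['journey'] (min_width=7, slack=3)
Line 2: ['cup', 'it'] (min_width=6, slack=4)
Line 3: ['butter'] (min_width=6, slack=4)
Line 4: ['mineral', 'no'] (min_width=10, slack=0)
Line 5: ['pharmacy'] (min_width=8, slack=2)
Line 6: ['two', 'rice'] (min_width=8, slack=2)
Line 7: ['knife'] (min_width=5, slack=5)
Line 8: ['window', 'all'] (min_width=10, slack=0)
Line 9: ['sky', 'run'] (min_width=7, slack=3)
Line 10: ['version'] (min_width=7, slack=3)
Line 11: ['brown'] (min_width=5, slack=5)
Line 12: ['message'] (min_width=7, slack=3)

Answer: | journey  |
|  cup it  |
|  butter  |
|mineral no|
| pharmacy |
| two rice |
|  knife   |
|window all|
| sky run  |
| version  |
|  brown   |
| message  |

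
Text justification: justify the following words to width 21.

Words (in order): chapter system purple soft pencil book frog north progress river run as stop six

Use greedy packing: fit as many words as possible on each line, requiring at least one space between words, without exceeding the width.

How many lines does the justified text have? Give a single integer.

Answer: 4

Derivation:
Line 1: ['chapter', 'system', 'purple'] (min_width=21, slack=0)
Line 2: ['soft', 'pencil', 'book', 'frog'] (min_width=21, slack=0)
Line 3: ['north', 'progress', 'river'] (min_width=20, slack=1)
Line 4: ['run', 'as', 'stop', 'six'] (min_width=15, slack=6)
Total lines: 4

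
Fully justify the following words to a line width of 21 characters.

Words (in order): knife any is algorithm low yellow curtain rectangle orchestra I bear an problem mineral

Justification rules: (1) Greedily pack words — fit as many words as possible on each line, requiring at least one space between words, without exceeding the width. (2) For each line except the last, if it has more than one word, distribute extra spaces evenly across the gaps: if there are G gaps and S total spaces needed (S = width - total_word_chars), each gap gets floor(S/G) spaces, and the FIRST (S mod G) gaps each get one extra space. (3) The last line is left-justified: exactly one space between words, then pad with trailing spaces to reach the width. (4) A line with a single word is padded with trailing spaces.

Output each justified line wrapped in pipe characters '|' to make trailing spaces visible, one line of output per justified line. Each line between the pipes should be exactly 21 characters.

Line 1: ['knife', 'any', 'is'] (min_width=12, slack=9)
Line 2: ['algorithm', 'low', 'yellow'] (min_width=20, slack=1)
Line 3: ['curtain', 'rectangle'] (min_width=17, slack=4)
Line 4: ['orchestra', 'I', 'bear', 'an'] (min_width=19, slack=2)
Line 5: ['problem', 'mineral'] (min_width=15, slack=6)

Answer: |knife      any     is|
|algorithm  low yellow|
|curtain     rectangle|
|orchestra  I  bear an|
|problem mineral      |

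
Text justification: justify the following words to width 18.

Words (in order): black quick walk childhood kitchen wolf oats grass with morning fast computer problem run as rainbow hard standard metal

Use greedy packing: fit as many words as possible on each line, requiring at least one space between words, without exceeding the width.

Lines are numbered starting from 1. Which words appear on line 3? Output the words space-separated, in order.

Line 1: ['black', 'quick', 'walk'] (min_width=16, slack=2)
Line 2: ['childhood', 'kitchen'] (min_width=17, slack=1)
Line 3: ['wolf', 'oats', 'grass'] (min_width=15, slack=3)
Line 4: ['with', 'morning', 'fast'] (min_width=17, slack=1)
Line 5: ['computer', 'problem'] (min_width=16, slack=2)
Line 6: ['run', 'as', 'rainbow'] (min_width=14, slack=4)
Line 7: ['hard', 'standard'] (min_width=13, slack=5)
Line 8: ['metal'] (min_width=5, slack=13)

Answer: wolf oats grass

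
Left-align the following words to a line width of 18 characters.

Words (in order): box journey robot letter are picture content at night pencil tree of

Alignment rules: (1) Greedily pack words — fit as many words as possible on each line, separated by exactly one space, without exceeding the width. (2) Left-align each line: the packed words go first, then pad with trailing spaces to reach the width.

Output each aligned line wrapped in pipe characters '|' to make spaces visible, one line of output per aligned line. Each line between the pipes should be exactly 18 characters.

Line 1: ['box', 'journey', 'robot'] (min_width=17, slack=1)
Line 2: ['letter', 'are', 'picture'] (min_width=18, slack=0)
Line 3: ['content', 'at', 'night'] (min_width=16, slack=2)
Line 4: ['pencil', 'tree', 'of'] (min_width=14, slack=4)

Answer: |box journey robot |
|letter are picture|
|content at night  |
|pencil tree of    |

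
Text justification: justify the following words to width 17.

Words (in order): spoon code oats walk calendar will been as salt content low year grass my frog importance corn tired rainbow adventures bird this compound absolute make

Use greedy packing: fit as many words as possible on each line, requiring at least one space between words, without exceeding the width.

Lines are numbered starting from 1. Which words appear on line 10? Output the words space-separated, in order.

Answer: absolute make

Derivation:
Line 1: ['spoon', 'code', 'oats'] (min_width=15, slack=2)
Line 2: ['walk', 'calendar'] (min_width=13, slack=4)
Line 3: ['will', 'been', 'as', 'salt'] (min_width=17, slack=0)
Line 4: ['content', 'low', 'year'] (min_width=16, slack=1)
Line 5: ['grass', 'my', 'frog'] (min_width=13, slack=4)
Line 6: ['importance', 'corn'] (min_width=15, slack=2)
Line 7: ['tired', 'rainbow'] (min_width=13, slack=4)
Line 8: ['adventures', 'bird'] (min_width=15, slack=2)
Line 9: ['this', 'compound'] (min_width=13, slack=4)
Line 10: ['absolute', 'make'] (min_width=13, slack=4)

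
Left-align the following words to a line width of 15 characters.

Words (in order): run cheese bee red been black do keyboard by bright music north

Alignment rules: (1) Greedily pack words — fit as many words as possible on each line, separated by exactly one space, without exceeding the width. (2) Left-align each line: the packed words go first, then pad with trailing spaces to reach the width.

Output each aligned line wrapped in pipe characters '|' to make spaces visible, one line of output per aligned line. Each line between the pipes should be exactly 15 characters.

Answer: |run cheese bee |
|red been black |
|do keyboard by |
|bright music   |
|north          |

Derivation:
Line 1: ['run', 'cheese', 'bee'] (min_width=14, slack=1)
Line 2: ['red', 'been', 'black'] (min_width=14, slack=1)
Line 3: ['do', 'keyboard', 'by'] (min_width=14, slack=1)
Line 4: ['bright', 'music'] (min_width=12, slack=3)
Line 5: ['north'] (min_width=5, slack=10)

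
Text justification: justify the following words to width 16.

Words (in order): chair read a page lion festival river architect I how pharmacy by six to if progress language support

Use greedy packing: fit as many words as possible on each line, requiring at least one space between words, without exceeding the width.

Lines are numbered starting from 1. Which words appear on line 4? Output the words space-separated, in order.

Answer: architect I how

Derivation:
Line 1: ['chair', 'read', 'a'] (min_width=12, slack=4)
Line 2: ['page', 'lion'] (min_width=9, slack=7)
Line 3: ['festival', 'river'] (min_width=14, slack=2)
Line 4: ['architect', 'I', 'how'] (min_width=15, slack=1)
Line 5: ['pharmacy', 'by', 'six'] (min_width=15, slack=1)
Line 6: ['to', 'if', 'progress'] (min_width=14, slack=2)
Line 7: ['language', 'support'] (min_width=16, slack=0)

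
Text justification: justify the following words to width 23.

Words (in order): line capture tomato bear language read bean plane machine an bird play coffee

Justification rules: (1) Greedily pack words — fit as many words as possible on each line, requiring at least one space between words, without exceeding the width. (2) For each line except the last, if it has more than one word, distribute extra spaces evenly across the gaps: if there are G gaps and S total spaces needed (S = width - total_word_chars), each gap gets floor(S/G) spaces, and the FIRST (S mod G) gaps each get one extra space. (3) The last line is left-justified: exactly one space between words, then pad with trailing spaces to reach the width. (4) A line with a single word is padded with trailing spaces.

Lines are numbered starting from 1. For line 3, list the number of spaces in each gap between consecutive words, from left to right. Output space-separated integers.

Line 1: ['line', 'capture', 'tomato'] (min_width=19, slack=4)
Line 2: ['bear', 'language', 'read', 'bean'] (min_width=23, slack=0)
Line 3: ['plane', 'machine', 'an', 'bird'] (min_width=21, slack=2)
Line 4: ['play', 'coffee'] (min_width=11, slack=12)

Answer: 2 2 1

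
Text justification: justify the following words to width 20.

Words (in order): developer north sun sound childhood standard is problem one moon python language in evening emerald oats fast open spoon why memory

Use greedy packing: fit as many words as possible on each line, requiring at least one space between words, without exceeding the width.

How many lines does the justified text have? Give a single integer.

Line 1: ['developer', 'north', 'sun'] (min_width=19, slack=1)
Line 2: ['sound', 'childhood'] (min_width=15, slack=5)
Line 3: ['standard', 'is', 'problem'] (min_width=19, slack=1)
Line 4: ['one', 'moon', 'python'] (min_width=15, slack=5)
Line 5: ['language', 'in', 'evening'] (min_width=19, slack=1)
Line 6: ['emerald', 'oats', 'fast'] (min_width=17, slack=3)
Line 7: ['open', 'spoon', 'why'] (min_width=14, slack=6)
Line 8: ['memory'] (min_width=6, slack=14)
Total lines: 8

Answer: 8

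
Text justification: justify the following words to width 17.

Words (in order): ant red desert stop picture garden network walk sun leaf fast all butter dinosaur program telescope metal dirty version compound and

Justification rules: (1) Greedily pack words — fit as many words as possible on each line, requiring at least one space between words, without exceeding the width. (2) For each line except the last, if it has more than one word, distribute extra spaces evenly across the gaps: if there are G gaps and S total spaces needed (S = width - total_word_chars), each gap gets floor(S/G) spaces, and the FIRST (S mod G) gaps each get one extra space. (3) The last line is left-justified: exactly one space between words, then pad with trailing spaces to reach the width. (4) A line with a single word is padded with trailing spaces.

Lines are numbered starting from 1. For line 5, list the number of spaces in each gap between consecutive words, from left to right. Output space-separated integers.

Line 1: ['ant', 'red', 'desert'] (min_width=14, slack=3)
Line 2: ['stop', 'picture'] (min_width=12, slack=5)
Line 3: ['garden', 'network'] (min_width=14, slack=3)
Line 4: ['walk', 'sun', 'leaf'] (min_width=13, slack=4)
Line 5: ['fast', 'all', 'butter'] (min_width=15, slack=2)
Line 6: ['dinosaur', 'program'] (min_width=16, slack=1)
Line 7: ['telescope', 'metal'] (min_width=15, slack=2)
Line 8: ['dirty', 'version'] (min_width=13, slack=4)
Line 9: ['compound', 'and'] (min_width=12, slack=5)

Answer: 2 2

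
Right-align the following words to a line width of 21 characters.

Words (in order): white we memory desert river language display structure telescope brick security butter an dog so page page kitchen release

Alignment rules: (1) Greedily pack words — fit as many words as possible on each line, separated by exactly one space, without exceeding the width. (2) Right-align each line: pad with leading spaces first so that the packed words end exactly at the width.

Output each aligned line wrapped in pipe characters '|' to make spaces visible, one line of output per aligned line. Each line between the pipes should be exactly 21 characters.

Answer: |      white we memory|
|desert river language|
|    display structure|
|      telescope brick|
|   security butter an|
|     dog so page page|
|      kitchen release|

Derivation:
Line 1: ['white', 'we', 'memory'] (min_width=15, slack=6)
Line 2: ['desert', 'river', 'language'] (min_width=21, slack=0)
Line 3: ['display', 'structure'] (min_width=17, slack=4)
Line 4: ['telescope', 'brick'] (min_width=15, slack=6)
Line 5: ['security', 'butter', 'an'] (min_width=18, slack=3)
Line 6: ['dog', 'so', 'page', 'page'] (min_width=16, slack=5)
Line 7: ['kitchen', 'release'] (min_width=15, slack=6)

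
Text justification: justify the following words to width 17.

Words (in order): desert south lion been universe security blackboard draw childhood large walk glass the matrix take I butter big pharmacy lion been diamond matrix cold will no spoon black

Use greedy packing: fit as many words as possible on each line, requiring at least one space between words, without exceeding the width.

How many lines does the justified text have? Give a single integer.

Line 1: ['desert', 'south', 'lion'] (min_width=17, slack=0)
Line 2: ['been', 'universe'] (min_width=13, slack=4)
Line 3: ['security'] (min_width=8, slack=9)
Line 4: ['blackboard', 'draw'] (min_width=15, slack=2)
Line 5: ['childhood', 'large'] (min_width=15, slack=2)
Line 6: ['walk', 'glass', 'the'] (min_width=14, slack=3)
Line 7: ['matrix', 'take', 'I'] (min_width=13, slack=4)
Line 8: ['butter', 'big'] (min_width=10, slack=7)
Line 9: ['pharmacy', 'lion'] (min_width=13, slack=4)
Line 10: ['been', 'diamond'] (min_width=12, slack=5)
Line 11: ['matrix', 'cold', 'will'] (min_width=16, slack=1)
Line 12: ['no', 'spoon', 'black'] (min_width=14, slack=3)
Total lines: 12

Answer: 12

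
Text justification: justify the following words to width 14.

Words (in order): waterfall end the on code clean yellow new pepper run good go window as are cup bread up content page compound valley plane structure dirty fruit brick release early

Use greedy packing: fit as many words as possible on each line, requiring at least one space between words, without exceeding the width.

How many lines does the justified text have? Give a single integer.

Answer: 14

Derivation:
Line 1: ['waterfall', 'end'] (min_width=13, slack=1)
Line 2: ['the', 'on', 'code'] (min_width=11, slack=3)
Line 3: ['clean', 'yellow'] (min_width=12, slack=2)
Line 4: ['new', 'pepper', 'run'] (min_width=14, slack=0)
Line 5: ['good', 'go', 'window'] (min_width=14, slack=0)
Line 6: ['as', 'are', 'cup'] (min_width=10, slack=4)
Line 7: ['bread', 'up'] (min_width=8, slack=6)
Line 8: ['content', 'page'] (min_width=12, slack=2)
Line 9: ['compound'] (min_width=8, slack=6)
Line 10: ['valley', 'plane'] (min_width=12, slack=2)
Line 11: ['structure'] (min_width=9, slack=5)
Line 12: ['dirty', 'fruit'] (min_width=11, slack=3)
Line 13: ['brick', 'release'] (min_width=13, slack=1)
Line 14: ['early'] (min_width=5, slack=9)
Total lines: 14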